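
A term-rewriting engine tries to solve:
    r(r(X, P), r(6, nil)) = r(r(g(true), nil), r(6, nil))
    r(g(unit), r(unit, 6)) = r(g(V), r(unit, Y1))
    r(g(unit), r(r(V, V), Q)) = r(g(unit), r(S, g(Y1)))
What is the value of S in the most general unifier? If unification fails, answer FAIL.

Decompose r/2: r(X, P) = r(g(true), nil),  r(6, nil) = r(6, nil).
Decompose r/2: X = g(true),  P = nil.
Bind X := g(true); no other remaining equation mentions X.
Bind P := nil; no other remaining equation mentions P.
Delete trivial equation r(6, nil) = r(6, nil).
Decompose r/2: g(unit) = g(V),  r(unit, 6) = r(unit, Y1).
Decompose g/1: unit = V.
Bind V := unit; substituting into the one remaining equation that mentions V gives: r(g(unit), r(r(unit, unit), Q)) = r(g(unit), r(S, g(Y1))).
Decompose r/2: unit = unit,  6 = Y1.
Delete trivial equation unit = unit.
Bind Y1 := 6; substituting into the remaining equation gives: r(g(unit), r(r(unit, unit), Q)) = r(g(unit), r(S, g(6))).
Decompose r/2: g(unit) = g(unit),  r(r(unit, unit), Q) = r(S, g(6)).
Delete trivial equation g(unit) = g(unit).
Decompose r/2: r(unit, unit) = S,  Q = g(6).
Bind S := r(unit, unit); no other remaining equation mentions S.
Bind Q := g(6).
MGU = { X := g(true), P := nil, V := unit, Y1 := 6, S := r(unit, unit), Q := g(6) }, so S := r(unit, unit).

r(unit, unit)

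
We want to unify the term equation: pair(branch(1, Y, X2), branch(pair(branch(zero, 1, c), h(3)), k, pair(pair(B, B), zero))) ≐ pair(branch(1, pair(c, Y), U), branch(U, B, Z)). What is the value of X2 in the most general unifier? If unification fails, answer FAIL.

Decompose pair/2: branch(1, Y, X2) ≐ branch(1, pair(c, Y), U),  branch(pair(branch(zero, 1, c), h(3)), k, pair(pair(B, B), zero)) ≐ branch(U, B, Z).
Decompose branch/3: 1 ≐ 1,  Y ≐ pair(c, Y),  X2 ≐ U.
Delete trivial equation 1 ≐ 1.
Occurs check fails: Y occurs in pair(c, Y); the equation Y ≐ pair(c, Y) has no finite solution.

FAIL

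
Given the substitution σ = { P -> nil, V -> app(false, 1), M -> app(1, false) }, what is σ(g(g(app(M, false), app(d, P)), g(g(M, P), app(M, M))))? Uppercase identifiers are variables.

Replace each occurrence of P with nil.
Replace each occurrence of M with app(1, false).
Result: g(g(app(app(1, false), false), app(d, nil)), g(g(app(1, false), nil), app(app(1, false), app(1, false)))).

g(g(app(app(1, false), false), app(d, nil)), g(g(app(1, false), nil), app(app(1, false), app(1, false))))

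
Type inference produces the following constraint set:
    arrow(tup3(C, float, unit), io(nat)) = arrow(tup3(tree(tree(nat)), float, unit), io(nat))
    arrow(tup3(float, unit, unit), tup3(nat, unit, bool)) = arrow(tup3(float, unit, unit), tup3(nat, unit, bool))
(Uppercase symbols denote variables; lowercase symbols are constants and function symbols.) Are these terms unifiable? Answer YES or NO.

YES

Decompose arrow/2: tup3(C, float, unit) = tup3(tree(tree(nat)), float, unit),  io(nat) = io(nat).
Decompose tup3/3: C = tree(tree(nat)),  float = float,  unit = unit.
Bind C := tree(tree(nat)); no other remaining equation mentions C.
Delete trivial equation float = float.
Delete trivial equation unit = unit.
Delete trivial equation io(nat) = io(nat).
Delete trivial equation arrow(tup3(float, unit, unit), tup3(nat, unit, bool)) = arrow(tup3(float, unit, unit), tup3(nat, unit, bool)).
No equations remain and no clash or occurs-check failure arose, so a unifier exists.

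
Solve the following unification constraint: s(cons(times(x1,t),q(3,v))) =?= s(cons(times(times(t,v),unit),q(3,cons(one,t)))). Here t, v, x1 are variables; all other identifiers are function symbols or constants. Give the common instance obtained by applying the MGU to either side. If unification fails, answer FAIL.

Decompose s/1: cons(times(x1,t),q(3,v)) =?= cons(times(times(t,v),unit),q(3,cons(one,t))).
Decompose cons/2: times(x1,t) =?= times(times(t,v),unit),  q(3,v) =?= q(3,cons(one,t)).
Decompose times/2: x1 =?= times(t,v),  t =?= unit.
Bind x1 := times(t,v); no other remaining equation mentions x1.
Bind t := unit; substituting into the remaining equation gives: q(3,v) =?= q(3,cons(one,unit)). Substituting into the earlier binding gives x1 := times(unit,v).
Decompose q/2: 3 =?= 3,  v =?= cons(one,unit).
Delete trivial equation 3 =?= 3.
Bind v := cons(one,unit). Substituting into the earlier binding gives x1 := times(unit,cons(one,unit)).
Applying the MGU to either side gives s(cons(times(times(unit,cons(one,unit)),unit),q(3,cons(one,unit)))).

s(cons(times(times(unit,cons(one,unit)),unit),q(3,cons(one,unit))))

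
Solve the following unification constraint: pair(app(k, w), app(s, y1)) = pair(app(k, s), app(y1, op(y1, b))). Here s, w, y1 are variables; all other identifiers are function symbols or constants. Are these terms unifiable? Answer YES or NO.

NO

Decompose pair/2: app(k, w) = app(k, s),  app(s, y1) = app(y1, op(y1, b)).
Decompose app/2: k = k,  w = s.
Delete trivial equation k = k.
Bind w := s; no other remaining equation mentions w.
Decompose app/2: s = y1,  y1 = op(y1, b).
Bind s := y1; no other remaining equation mentions s. Substituting into the earlier binding gives w := y1.
Occurs check fails: y1 occurs in op(y1, b); the equation y1 = op(y1, b) has no finite solution.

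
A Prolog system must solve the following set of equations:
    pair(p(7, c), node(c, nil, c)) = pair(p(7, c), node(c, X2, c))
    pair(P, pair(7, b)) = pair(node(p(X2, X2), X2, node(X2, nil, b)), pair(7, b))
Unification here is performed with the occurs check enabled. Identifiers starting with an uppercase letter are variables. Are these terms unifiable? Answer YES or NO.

YES

Decompose pair/2: p(7, c) = p(7, c),  node(c, nil, c) = node(c, X2, c).
Delete trivial equation p(7, c) = p(7, c).
Decompose node/3: c = c,  nil = X2,  c = c.
Delete trivial equation c = c.
Bind X2 := nil; substituting into the one remaining equation that mentions X2 gives: pair(P, pair(7, b)) = pair(node(p(nil, nil), nil, node(nil, nil, b)), pair(7, b)).
Delete trivial equation c = c.
Decompose pair/2: P = node(p(nil, nil), nil, node(nil, nil, b)),  pair(7, b) = pair(7, b).
Bind P := node(p(nil, nil), nil, node(nil, nil, b)); no other remaining equation mentions P.
Delete trivial equation pair(7, b) = pair(7, b).
No equations remain and no clash or occurs-check failure arose, so a unifier exists.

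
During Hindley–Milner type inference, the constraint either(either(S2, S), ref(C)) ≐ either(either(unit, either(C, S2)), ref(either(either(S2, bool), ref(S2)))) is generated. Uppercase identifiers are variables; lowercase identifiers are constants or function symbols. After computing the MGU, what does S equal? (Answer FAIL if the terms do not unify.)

Decompose either/2: either(S2, S) ≐ either(unit, either(C, S2)),  ref(C) ≐ ref(either(either(S2, bool), ref(S2))).
Decompose either/2: S2 ≐ unit,  S ≐ either(C, S2).
Bind S2 := unit; substituting into the remaining equations gives: S ≐ either(C, unit),  ref(C) ≐ ref(either(either(unit, bool), ref(unit))).
Bind S := either(C, unit); no other remaining equation mentions S.
Decompose ref/1: C ≐ either(either(unit, bool), ref(unit)).
Bind C := either(either(unit, bool), ref(unit)). Substituting into the earlier binding gives S := either(either(either(unit, bool), ref(unit)), unit).
MGU = { S2 := unit, S := either(either(either(unit, bool), ref(unit)), unit), C := either(either(unit, bool), ref(unit)) }, so S := either(either(either(unit, bool), ref(unit)), unit).

either(either(either(unit, bool), ref(unit)), unit)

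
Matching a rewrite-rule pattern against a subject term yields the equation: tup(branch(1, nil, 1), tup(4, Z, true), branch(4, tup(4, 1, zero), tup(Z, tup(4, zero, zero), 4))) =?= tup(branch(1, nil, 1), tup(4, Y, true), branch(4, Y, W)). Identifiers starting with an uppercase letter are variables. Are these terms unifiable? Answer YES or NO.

YES

Decompose tup/3: branch(1, nil, 1) =?= branch(1, nil, 1),  tup(4, Z, true) =?= tup(4, Y, true),  branch(4, tup(4, 1, zero), tup(Z, tup(4, zero, zero), 4)) =?= branch(4, Y, W).
Delete trivial equation branch(1, nil, 1) =?= branch(1, nil, 1).
Decompose tup/3: 4 =?= 4,  Z =?= Y,  true =?= true.
Delete trivial equation 4 =?= 4.
Bind Z := Y; substituting into the one remaining equation that mentions Z gives: branch(4, tup(4, 1, zero), tup(Y, tup(4, zero, zero), 4)) =?= branch(4, Y, W).
Delete trivial equation true =?= true.
Decompose branch/3: 4 =?= 4,  tup(4, 1, zero) =?= Y,  tup(Y, tup(4, zero, zero), 4) =?= W.
Delete trivial equation 4 =?= 4.
Bind Y := tup(4, 1, zero); substituting into the remaining equation gives: tup(tup(4, 1, zero), tup(4, zero, zero), 4) =?= W. Substituting into the earlier binding gives Z := tup(4, 1, zero).
Bind W := tup(tup(4, 1, zero), tup(4, zero, zero), 4).
No equations remain and no clash or occurs-check failure arose, so a unifier exists.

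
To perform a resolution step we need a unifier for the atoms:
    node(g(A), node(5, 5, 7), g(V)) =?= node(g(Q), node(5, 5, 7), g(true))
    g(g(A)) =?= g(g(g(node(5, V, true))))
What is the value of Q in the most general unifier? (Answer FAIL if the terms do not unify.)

Decompose node/3: g(A) =?= g(Q),  node(5, 5, 7) =?= node(5, 5, 7),  g(V) =?= g(true).
Decompose g/1: A =?= Q.
Bind A := Q; substituting into the one remaining equation that mentions A gives: g(g(Q)) =?= g(g(g(node(5, V, true)))).
Delete trivial equation node(5, 5, 7) =?= node(5, 5, 7).
Decompose g/1: V =?= true.
Bind V := true; substituting into the remaining equation gives: g(g(Q)) =?= g(g(g(node(5, true, true)))).
Decompose g/1: g(Q) =?= g(g(node(5, true, true))).
Decompose g/1: Q =?= g(node(5, true, true)).
Bind Q := g(node(5, true, true)). Substituting into the earlier binding gives A := g(node(5, true, true)).
MGU = { A ↦ g(node(5, true, true)), V ↦ true, Q ↦ g(node(5, true, true)) }, so Q ↦ g(node(5, true, true)).

g(node(5, true, true))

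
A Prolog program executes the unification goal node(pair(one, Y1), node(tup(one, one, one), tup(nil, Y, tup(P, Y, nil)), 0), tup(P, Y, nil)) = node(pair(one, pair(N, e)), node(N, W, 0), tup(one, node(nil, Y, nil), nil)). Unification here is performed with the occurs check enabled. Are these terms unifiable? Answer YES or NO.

NO

Decompose node/3: pair(one, Y1) = pair(one, pair(N, e)),  node(tup(one, one, one), tup(nil, Y, tup(P, Y, nil)), 0) = node(N, W, 0),  tup(P, Y, nil) = tup(one, node(nil, Y, nil), nil).
Decompose pair/2: one = one,  Y1 = pair(N, e).
Delete trivial equation one = one.
Bind Y1 := pair(N, e); no other remaining equation mentions Y1.
Decompose node/3: tup(one, one, one) = N,  tup(nil, Y, tup(P, Y, nil)) = W,  0 = 0.
Bind N := tup(one, one, one); no other remaining equation mentions N. Substituting into the earlier binding gives Y1 := pair(tup(one, one, one), e).
Bind W := tup(nil, Y, tup(P, Y, nil)); no other remaining equation mentions W.
Delete trivial equation 0 = 0.
Decompose tup/3: P = one,  Y = node(nil, Y, nil),  nil = nil.
Bind P := one; no other remaining equation mentions P. Substituting into the earlier binding gives W := tup(nil, Y, tup(one, Y, nil)).
Occurs check fails: Y occurs in node(nil, Y, nil); the equation Y = node(nil, Y, nil) has no finite solution.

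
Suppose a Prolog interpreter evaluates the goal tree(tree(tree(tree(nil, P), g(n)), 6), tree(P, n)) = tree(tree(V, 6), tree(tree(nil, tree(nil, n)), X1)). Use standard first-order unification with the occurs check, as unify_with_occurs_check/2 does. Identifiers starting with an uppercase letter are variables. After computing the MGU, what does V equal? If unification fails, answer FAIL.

tree(tree(nil, tree(nil, tree(nil, n))), g(n))

Decompose tree/2: tree(tree(tree(nil, P), g(n)), 6) = tree(V, 6),  tree(P, n) = tree(tree(nil, tree(nil, n)), X1).
Decompose tree/2: tree(tree(nil, P), g(n)) = V,  6 = 6.
Bind V := tree(tree(nil, P), g(n)); no other remaining equation mentions V.
Delete trivial equation 6 = 6.
Decompose tree/2: P = tree(nil, tree(nil, n)),  n = X1.
Bind P := tree(nil, tree(nil, n)); no other remaining equation mentions P. Substituting into the earlier binding gives V := tree(tree(nil, tree(nil, tree(nil, n))), g(n)).
Bind X1 := n.
MGU = { V = tree(tree(nil, tree(nil, tree(nil, n))), g(n)), P = tree(nil, tree(nil, n)), X1 = n }, so V = tree(tree(nil, tree(nil, tree(nil, n))), g(n)).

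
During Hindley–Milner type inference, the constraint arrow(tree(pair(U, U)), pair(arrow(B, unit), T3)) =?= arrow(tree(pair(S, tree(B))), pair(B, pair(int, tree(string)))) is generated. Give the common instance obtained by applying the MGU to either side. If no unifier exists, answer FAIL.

FAIL

Decompose arrow/2: tree(pair(U, U)) =?= tree(pair(S, tree(B))),  pair(arrow(B, unit), T3) =?= pair(B, pair(int, tree(string))).
Decompose tree/1: pair(U, U) =?= pair(S, tree(B)).
Decompose pair/2: U =?= S,  U =?= tree(B).
Bind U := S; substituting into the one remaining equation that mentions U gives: S =?= tree(B).
Bind S := tree(B); no other remaining equation mentions S. Substituting into the earlier binding gives U := tree(B).
Decompose pair/2: arrow(B, unit) =?= B,  T3 =?= pair(int, tree(string)).
Occurs check fails: B occurs in arrow(B, unit); the equation B =?= arrow(B, unit) has no finite solution.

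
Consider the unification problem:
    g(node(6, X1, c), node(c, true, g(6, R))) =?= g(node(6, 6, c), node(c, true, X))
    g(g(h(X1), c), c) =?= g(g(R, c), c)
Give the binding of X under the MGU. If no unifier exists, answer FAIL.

Decompose g/2: node(6, X1, c) =?= node(6, 6, c),  node(c, true, g(6, R)) =?= node(c, true, X).
Decompose node/3: 6 =?= 6,  X1 =?= 6,  c =?= c.
Delete trivial equation 6 =?= 6.
Bind X1 := 6; substituting into the one remaining equation that mentions X1 gives: g(g(h(6), c), c) =?= g(g(R, c), c).
Delete trivial equation c =?= c.
Decompose node/3: c =?= c,  true =?= true,  g(6, R) =?= X.
Delete trivial equation c =?= c.
Delete trivial equation true =?= true.
Bind X := g(6, R); no other remaining equation mentions X.
Decompose g/2: g(h(6), c) =?= g(R, c),  c =?= c.
Decompose g/2: h(6) =?= R,  c =?= c.
Bind R := h(6); no other remaining equation mentions R. Substituting into the earlier binding gives X := g(6, h(6)).
Delete trivial equation c =?= c.
Delete trivial equation c =?= c.
MGU = { X1 -> 6, X -> g(6, h(6)), R -> h(6) }, so X -> g(6, h(6)).

g(6, h(6))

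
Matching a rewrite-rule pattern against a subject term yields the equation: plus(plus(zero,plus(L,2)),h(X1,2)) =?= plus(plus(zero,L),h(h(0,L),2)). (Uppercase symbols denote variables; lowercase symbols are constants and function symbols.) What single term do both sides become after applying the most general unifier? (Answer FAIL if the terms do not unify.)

FAIL

Decompose plus/2: plus(zero,plus(L,2)) =?= plus(zero,L),  h(X1,2) =?= h(h(0,L),2).
Decompose plus/2: zero =?= zero,  plus(L,2) =?= L.
Delete trivial equation zero =?= zero.
Occurs check fails: L occurs in plus(L,2); the equation L =?= plus(L,2) has no finite solution.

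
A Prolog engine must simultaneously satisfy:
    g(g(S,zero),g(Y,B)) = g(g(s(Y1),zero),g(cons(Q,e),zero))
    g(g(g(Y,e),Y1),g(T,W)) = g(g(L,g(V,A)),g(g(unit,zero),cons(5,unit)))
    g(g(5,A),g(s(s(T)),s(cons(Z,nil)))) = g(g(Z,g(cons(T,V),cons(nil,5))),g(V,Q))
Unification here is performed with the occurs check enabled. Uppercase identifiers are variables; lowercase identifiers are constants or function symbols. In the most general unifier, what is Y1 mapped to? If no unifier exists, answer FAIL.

Decompose g/2: g(S,zero) = g(s(Y1),zero),  g(Y,B) = g(cons(Q,e),zero).
Decompose g/2: S = s(Y1),  zero = zero.
Bind S := s(Y1); no other remaining equation mentions S.
Delete trivial equation zero = zero.
Decompose g/2: Y = cons(Q,e),  B = zero.
Bind Y := cons(Q,e); substituting into the one remaining equation that mentions Y gives: g(g(g(cons(Q,e),e),Y1),g(T,W)) = g(g(L,g(V,A)),g(g(unit,zero),cons(5,unit))).
Bind B := zero; no other remaining equation mentions B.
Decompose g/2: g(g(cons(Q,e),e),Y1) = g(L,g(V,A)),  g(T,W) = g(g(unit,zero),cons(5,unit)).
Decompose g/2: g(cons(Q,e),e) = L,  Y1 = g(V,A).
Bind L := g(cons(Q,e),e); no other remaining equation mentions L.
Bind Y1 := g(V,A); no other remaining equation mentions Y1. Substituting into the earlier binding gives S := s(g(V,A)).
Decompose g/2: T = g(unit,zero),  W = cons(5,unit).
Bind T := g(unit,zero); substituting into the one remaining equation that mentions T gives: g(g(5,A),g(s(s(g(unit,zero))),s(cons(Z,nil)))) = g(g(Z,g(cons(g(unit,zero),V),cons(nil,5))),g(V,Q)).
Bind W := cons(5,unit); no other remaining equation mentions W.
Decompose g/2: g(5,A) = g(Z,g(cons(g(unit,zero),V),cons(nil,5))),  g(s(s(g(unit,zero))),s(cons(Z,nil))) = g(V,Q).
Decompose g/2: 5 = Z,  A = g(cons(g(unit,zero),V),cons(nil,5)).
Bind Z := 5; substituting into the one remaining equation that mentions Z gives: g(s(s(g(unit,zero))),s(cons(5,nil))) = g(V,Q).
Bind A := g(cons(g(unit,zero),V),cons(nil,5)); no other remaining equation mentions A. Substituting into the earlier bindings gives S := s(g(V,g(cons(g(unit,zero),V),cons(nil,5)))), Y1 := g(V,g(cons(g(unit,zero),V),cons(nil,5))).
Decompose g/2: s(s(g(unit,zero))) = V,  s(cons(5,nil)) = Q.
Bind V := s(s(g(unit,zero))); no other remaining equation mentions V. Substituting into the earlier bindings gives S := s(g(s(s(g(unit,zero))),g(cons(g(unit,zero),s(s(g(unit,zero)))),cons(nil,5)))), Y1 := g(s(s(g(unit,zero))),g(cons(g(unit,zero),s(s(g(unit,zero)))),cons(nil,5))), A := g(cons(g(unit,zero),s(s(g(unit,zero)))),cons(nil,5)).
Bind Q := s(cons(5,nil)). Substituting into the earlier bindings gives Y := cons(s(cons(5,nil)),e), L := g(cons(s(cons(5,nil)),e),e).
MGU = { S = s(g(s(s(g(unit,zero))),g(cons(g(unit,zero),s(s(g(unit,zero)))),cons(nil,5)))), Y = cons(s(cons(5,nil)),e), B = zero, L = g(cons(s(cons(5,nil)),e),e), Y1 = g(s(s(g(unit,zero))),g(cons(g(unit,zero),s(s(g(unit,zero)))),cons(nil,5))), T = g(unit,zero), W = cons(5,unit), Z = 5, A = g(cons(g(unit,zero),s(s(g(unit,zero)))),cons(nil,5)), V = s(s(g(unit,zero))), Q = s(cons(5,nil)) }, so Y1 = g(s(s(g(unit,zero))),g(cons(g(unit,zero),s(s(g(unit,zero)))),cons(nil,5))).

g(s(s(g(unit,zero))),g(cons(g(unit,zero),s(s(g(unit,zero)))),cons(nil,5)))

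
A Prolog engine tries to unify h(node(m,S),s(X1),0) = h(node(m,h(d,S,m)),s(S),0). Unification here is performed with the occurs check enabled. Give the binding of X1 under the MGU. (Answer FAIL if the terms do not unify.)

FAIL

Decompose h/3: node(m,S) = node(m,h(d,S,m)),  s(X1) = s(S),  0 = 0.
Decompose node/2: m = m,  S = h(d,S,m).
Delete trivial equation m = m.
Occurs check fails: S occurs in h(d,S,m); the equation S = h(d,S,m) has no finite solution.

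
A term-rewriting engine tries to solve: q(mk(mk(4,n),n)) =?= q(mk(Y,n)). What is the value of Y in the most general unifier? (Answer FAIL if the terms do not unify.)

Decompose q/1: mk(mk(4,n),n) =?= mk(Y,n).
Decompose mk/2: mk(4,n) =?= Y,  n =?= n.
Bind Y := mk(4,n); no other remaining equation mentions Y.
Delete trivial equation n =?= n.
MGU = { Y := mk(4,n) }, so Y := mk(4,n).

mk(4,n)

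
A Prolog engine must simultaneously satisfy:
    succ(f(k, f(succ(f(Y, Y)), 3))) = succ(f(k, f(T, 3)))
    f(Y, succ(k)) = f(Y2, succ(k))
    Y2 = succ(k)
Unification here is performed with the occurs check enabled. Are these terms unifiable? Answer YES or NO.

Decompose succ/1: f(k, f(succ(f(Y, Y)), 3)) = f(k, f(T, 3)).
Decompose f/2: k = k,  f(succ(f(Y, Y)), 3) = f(T, 3).
Delete trivial equation k = k.
Decompose f/2: succ(f(Y, Y)) = T,  3 = 3.
Bind T := succ(f(Y, Y)); no other remaining equation mentions T.
Delete trivial equation 3 = 3.
Decompose f/2: Y = Y2,  succ(k) = succ(k).
Bind Y := Y2; no other remaining equation mentions Y. Substituting into the earlier binding gives T := succ(f(Y2, Y2)).
Delete trivial equation succ(k) = succ(k).
Bind Y2 := succ(k). Substituting into the earlier bindings gives T := succ(f(succ(k), succ(k))), Y := succ(k).
No equations remain and no clash or occurs-check failure arose, so a unifier exists.

YES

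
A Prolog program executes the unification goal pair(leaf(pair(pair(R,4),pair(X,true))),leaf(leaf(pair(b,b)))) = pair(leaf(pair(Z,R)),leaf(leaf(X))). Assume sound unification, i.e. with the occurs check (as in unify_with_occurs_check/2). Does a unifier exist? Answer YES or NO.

Decompose pair/2: leaf(pair(pair(R,4),pair(X,true))) = leaf(pair(Z,R)),  leaf(leaf(pair(b,b))) = leaf(leaf(X)).
Decompose leaf/1: pair(pair(R,4),pair(X,true)) = pair(Z,R).
Decompose pair/2: pair(R,4) = Z,  pair(X,true) = R.
Bind Z := pair(R,4); no other remaining equation mentions Z.
Bind R := pair(X,true); no other remaining equation mentions R. Substituting into the earlier binding gives Z := pair(pair(X,true),4).
Decompose leaf/1: leaf(pair(b,b)) = leaf(X).
Decompose leaf/1: pair(b,b) = X.
Bind X := pair(b,b). Substituting into the earlier bindings gives Z := pair(pair(pair(b,b),true),4), R := pair(pair(b,b),true).
No equations remain and no clash or occurs-check failure arose, so a unifier exists.

YES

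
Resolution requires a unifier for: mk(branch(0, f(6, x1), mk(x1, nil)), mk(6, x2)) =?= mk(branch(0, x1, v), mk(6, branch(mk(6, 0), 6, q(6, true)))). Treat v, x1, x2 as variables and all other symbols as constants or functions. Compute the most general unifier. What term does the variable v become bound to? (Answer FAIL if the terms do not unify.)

Decompose mk/2: branch(0, f(6, x1), mk(x1, nil)) =?= branch(0, x1, v),  mk(6, x2) =?= mk(6, branch(mk(6, 0), 6, q(6, true))).
Decompose branch/3: 0 =?= 0,  f(6, x1) =?= x1,  mk(x1, nil) =?= v.
Delete trivial equation 0 =?= 0.
Occurs check fails: x1 occurs in f(6, x1); the equation x1 =?= f(6, x1) has no finite solution.

FAIL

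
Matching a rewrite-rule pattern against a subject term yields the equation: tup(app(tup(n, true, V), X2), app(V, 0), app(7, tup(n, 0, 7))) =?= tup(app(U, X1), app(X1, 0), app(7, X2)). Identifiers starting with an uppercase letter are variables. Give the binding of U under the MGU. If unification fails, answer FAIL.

tup(n, true, tup(n, 0, 7))

Decompose tup/3: app(tup(n, true, V), X2) =?= app(U, X1),  app(V, 0) =?= app(X1, 0),  app(7, tup(n, 0, 7)) =?= app(7, X2).
Decompose app/2: tup(n, true, V) =?= U,  X2 =?= X1.
Bind U := tup(n, true, V); no other remaining equation mentions U.
Bind X2 := X1; substituting into the one remaining equation that mentions X2 gives: app(7, tup(n, 0, 7)) =?= app(7, X1).
Decompose app/2: V =?= X1,  0 =?= 0.
Bind V := X1; no other remaining equation mentions V. Substituting into the earlier binding gives U := tup(n, true, X1).
Delete trivial equation 0 =?= 0.
Decompose app/2: 7 =?= 7,  tup(n, 0, 7) =?= X1.
Delete trivial equation 7 =?= 7.
Bind X1 := tup(n, 0, 7). Substituting into the earlier bindings gives U := tup(n, true, tup(n, 0, 7)), X2 := tup(n, 0, 7), V := tup(n, 0, 7).
MGU = { U -> tup(n, true, tup(n, 0, 7)), X2 -> tup(n, 0, 7), V -> tup(n, 0, 7), X1 -> tup(n, 0, 7) }, so U -> tup(n, true, tup(n, 0, 7)).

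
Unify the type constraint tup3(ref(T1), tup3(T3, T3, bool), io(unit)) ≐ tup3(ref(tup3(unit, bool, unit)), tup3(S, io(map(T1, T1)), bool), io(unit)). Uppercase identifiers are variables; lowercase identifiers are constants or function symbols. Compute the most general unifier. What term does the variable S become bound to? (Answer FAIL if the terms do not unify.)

Decompose tup3/3: ref(T1) ≐ ref(tup3(unit, bool, unit)),  tup3(T3, T3, bool) ≐ tup3(S, io(map(T1, T1)), bool),  io(unit) ≐ io(unit).
Decompose ref/1: T1 ≐ tup3(unit, bool, unit).
Bind T1 := tup3(unit, bool, unit); substituting into the one remaining equation that mentions T1 gives: tup3(T3, T3, bool) ≐ tup3(S, io(map(tup3(unit, bool, unit), tup3(unit, bool, unit))), bool).
Decompose tup3/3: T3 ≐ S,  T3 ≐ io(map(tup3(unit, bool, unit), tup3(unit, bool, unit))),  bool ≐ bool.
Bind T3 := S; substituting into the one remaining equation that mentions T3 gives: S ≐ io(map(tup3(unit, bool, unit), tup3(unit, bool, unit))).
Bind S := io(map(tup3(unit, bool, unit), tup3(unit, bool, unit))); no other remaining equation mentions S. Substituting into the earlier binding gives T3 := io(map(tup3(unit, bool, unit), tup3(unit, bool, unit))).
Delete trivial equation bool ≐ bool.
Delete trivial equation io(unit) ≐ io(unit).
MGU = { T1 -> tup3(unit, bool, unit), T3 -> io(map(tup3(unit, bool, unit), tup3(unit, bool, unit))), S -> io(map(tup3(unit, bool, unit), tup3(unit, bool, unit))) }, so S -> io(map(tup3(unit, bool, unit), tup3(unit, bool, unit))).

io(map(tup3(unit, bool, unit), tup3(unit, bool, unit)))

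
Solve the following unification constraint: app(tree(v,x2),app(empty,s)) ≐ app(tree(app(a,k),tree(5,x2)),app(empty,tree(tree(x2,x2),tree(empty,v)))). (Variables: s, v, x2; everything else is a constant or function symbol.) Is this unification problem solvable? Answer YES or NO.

Decompose app/2: tree(v,x2) ≐ tree(app(a,k),tree(5,x2)),  app(empty,s) ≐ app(empty,tree(tree(x2,x2),tree(empty,v))).
Decompose tree/2: v ≐ app(a,k),  x2 ≐ tree(5,x2).
Bind v := app(a,k); substituting into the one remaining equation that mentions v gives: app(empty,s) ≐ app(empty,tree(tree(x2,x2),tree(empty,app(a,k)))).
Occurs check fails: x2 occurs in tree(5,x2); the equation x2 ≐ tree(5,x2) has no finite solution.

NO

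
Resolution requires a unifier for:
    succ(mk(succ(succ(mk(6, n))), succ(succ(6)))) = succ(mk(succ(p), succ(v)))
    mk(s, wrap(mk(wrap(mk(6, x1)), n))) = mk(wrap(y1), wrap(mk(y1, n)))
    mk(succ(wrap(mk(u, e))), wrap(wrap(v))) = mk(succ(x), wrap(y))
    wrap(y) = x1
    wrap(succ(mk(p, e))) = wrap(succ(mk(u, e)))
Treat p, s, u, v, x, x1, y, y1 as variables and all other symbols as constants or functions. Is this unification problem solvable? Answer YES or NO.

YES

Decompose succ/1: mk(succ(succ(mk(6, n))), succ(succ(6))) = mk(succ(p), succ(v)).
Decompose mk/2: succ(succ(mk(6, n))) = succ(p),  succ(succ(6)) = succ(v).
Decompose succ/1: succ(mk(6, n)) = p.
Bind p := succ(mk(6, n)); substituting into the one remaining equation that mentions p gives: wrap(succ(mk(succ(mk(6, n)), e))) = wrap(succ(mk(u, e))).
Decompose succ/1: succ(6) = v.
Bind v := succ(6); substituting into the one remaining equation that mentions v gives: mk(succ(wrap(mk(u, e))), wrap(wrap(succ(6)))) = mk(succ(x), wrap(y)).
Decompose mk/2: s = wrap(y1),  wrap(mk(wrap(mk(6, x1)), n)) = wrap(mk(y1, n)).
Bind s := wrap(y1); no other remaining equation mentions s.
Decompose wrap/1: mk(wrap(mk(6, x1)), n) = mk(y1, n).
Decompose mk/2: wrap(mk(6, x1)) = y1,  n = n.
Bind y1 := wrap(mk(6, x1)); no other remaining equation mentions y1. Substituting into the earlier binding gives s := wrap(wrap(mk(6, x1))).
Delete trivial equation n = n.
Decompose mk/2: succ(wrap(mk(u, e))) = succ(x),  wrap(wrap(succ(6))) = wrap(y).
Decompose succ/1: wrap(mk(u, e)) = x.
Bind x := wrap(mk(u, e)); no other remaining equation mentions x.
Decompose wrap/1: wrap(succ(6)) = y.
Bind y := wrap(succ(6)); substituting into the one remaining equation that mentions y gives: wrap(wrap(succ(6))) = x1.
Bind x1 := wrap(wrap(succ(6))); no other remaining equation mentions x1. Substituting into the earlier bindings gives s := wrap(wrap(mk(6, wrap(wrap(succ(6)))))), y1 := wrap(mk(6, wrap(wrap(succ(6))))).
Decompose wrap/1: succ(mk(succ(mk(6, n)), e)) = succ(mk(u, e)).
Decompose succ/1: mk(succ(mk(6, n)), e) = mk(u, e).
Decompose mk/2: succ(mk(6, n)) = u,  e = e.
Bind u := succ(mk(6, n)); no other remaining equation mentions u. Substituting into the earlier binding gives x := wrap(mk(succ(mk(6, n)), e)).
Delete trivial equation e = e.
No equations remain and no clash or occurs-check failure arose, so a unifier exists.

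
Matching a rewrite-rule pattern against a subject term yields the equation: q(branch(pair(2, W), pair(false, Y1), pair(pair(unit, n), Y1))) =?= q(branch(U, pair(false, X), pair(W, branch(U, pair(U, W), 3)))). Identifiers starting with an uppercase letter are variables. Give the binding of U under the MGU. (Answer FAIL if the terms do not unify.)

pair(2, pair(unit, n))

Decompose q/1: branch(pair(2, W), pair(false, Y1), pair(pair(unit, n), Y1)) =?= branch(U, pair(false, X), pair(W, branch(U, pair(U, W), 3))).
Decompose branch/3: pair(2, W) =?= U,  pair(false, Y1) =?= pair(false, X),  pair(pair(unit, n), Y1) =?= pair(W, branch(U, pair(U, W), 3)).
Bind U := pair(2, W); substituting into the one remaining equation that mentions U gives: pair(pair(unit, n), Y1) =?= pair(W, branch(pair(2, W), pair(pair(2, W), W), 3)).
Decompose pair/2: false =?= false,  Y1 =?= X.
Delete trivial equation false =?= false.
Bind Y1 := X; substituting into the remaining equation gives: pair(pair(unit, n), X) =?= pair(W, branch(pair(2, W), pair(pair(2, W), W), 3)).
Decompose pair/2: pair(unit, n) =?= W,  X =?= branch(pair(2, W), pair(pair(2, W), W), 3).
Bind W := pair(unit, n); substituting into the remaining equation gives: X =?= branch(pair(2, pair(unit, n)), pair(pair(2, pair(unit, n)), pair(unit, n)), 3). Substituting into the earlier binding gives U := pair(2, pair(unit, n)).
Bind X := branch(pair(2, pair(unit, n)), pair(pair(2, pair(unit, n)), pair(unit, n)), 3). Substituting into the earlier binding gives Y1 := branch(pair(2, pair(unit, n)), pair(pair(2, pair(unit, n)), pair(unit, n)), 3).
MGU = { U -> pair(2, pair(unit, n)), Y1 -> branch(pair(2, pair(unit, n)), pair(pair(2, pair(unit, n)), pair(unit, n)), 3), W -> pair(unit, n), X -> branch(pair(2, pair(unit, n)), pair(pair(2, pair(unit, n)), pair(unit, n)), 3) }, so U -> pair(2, pair(unit, n)).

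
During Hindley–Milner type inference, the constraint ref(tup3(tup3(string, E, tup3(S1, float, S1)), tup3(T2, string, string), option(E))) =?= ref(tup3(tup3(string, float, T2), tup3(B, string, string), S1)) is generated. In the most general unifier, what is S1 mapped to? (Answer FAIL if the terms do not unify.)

option(float)

Decompose ref/1: tup3(tup3(string, E, tup3(S1, float, S1)), tup3(T2, string, string), option(E)) =?= tup3(tup3(string, float, T2), tup3(B, string, string), S1).
Decompose tup3/3: tup3(string, E, tup3(S1, float, S1)) =?= tup3(string, float, T2),  tup3(T2, string, string) =?= tup3(B, string, string),  option(E) =?= S1.
Decompose tup3/3: string =?= string,  E =?= float,  tup3(S1, float, S1) =?= T2.
Delete trivial equation string =?= string.
Bind E := float; substituting into the one remaining equation that mentions E gives: option(float) =?= S1.
Bind T2 := tup3(S1, float, S1); substituting into the one remaining equation that mentions T2 gives: tup3(tup3(S1, float, S1), string, string) =?= tup3(B, string, string).
Decompose tup3/3: tup3(S1, float, S1) =?= B,  string =?= string,  string =?= string.
Bind B := tup3(S1, float, S1); no other remaining equation mentions B.
Delete trivial equation string =?= string.
Delete trivial equation string =?= string.
Bind S1 := option(float). Substituting into the earlier bindings gives T2 := tup3(option(float), float, option(float)), B := tup3(option(float), float, option(float)).
MGU = { E ↦ float, T2 ↦ tup3(option(float), float, option(float)), B ↦ tup3(option(float), float, option(float)), S1 ↦ option(float) }, so S1 ↦ option(float).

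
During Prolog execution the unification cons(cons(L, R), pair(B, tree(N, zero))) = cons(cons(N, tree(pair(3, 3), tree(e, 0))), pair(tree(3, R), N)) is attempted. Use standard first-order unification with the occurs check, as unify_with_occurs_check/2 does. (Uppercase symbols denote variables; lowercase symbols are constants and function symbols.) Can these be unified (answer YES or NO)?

NO

Decompose cons/2: cons(L, R) = cons(N, tree(pair(3, 3), tree(e, 0))),  pair(B, tree(N, zero)) = pair(tree(3, R), N).
Decompose cons/2: L = N,  R = tree(pair(3, 3), tree(e, 0)).
Bind L := N; no other remaining equation mentions L.
Bind R := tree(pair(3, 3), tree(e, 0)); substituting into the remaining equation gives: pair(B, tree(N, zero)) = pair(tree(3, tree(pair(3, 3), tree(e, 0))), N).
Decompose pair/2: B = tree(3, tree(pair(3, 3), tree(e, 0))),  tree(N, zero) = N.
Bind B := tree(3, tree(pair(3, 3), tree(e, 0))); no other remaining equation mentions B.
Occurs check fails: N occurs in tree(N, zero); the equation N = tree(N, zero) has no finite solution.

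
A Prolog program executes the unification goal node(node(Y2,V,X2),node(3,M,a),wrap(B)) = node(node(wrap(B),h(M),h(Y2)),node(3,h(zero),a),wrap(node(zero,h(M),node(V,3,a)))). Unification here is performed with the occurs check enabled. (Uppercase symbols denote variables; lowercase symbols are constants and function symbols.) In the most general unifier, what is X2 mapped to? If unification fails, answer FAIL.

h(wrap(node(zero,h(h(zero)),node(h(h(zero)),3,a))))

Decompose node/3: node(Y2,V,X2) = node(wrap(B),h(M),h(Y2)),  node(3,M,a) = node(3,h(zero),a),  wrap(B) = wrap(node(zero,h(M),node(V,3,a))).
Decompose node/3: Y2 = wrap(B),  V = h(M),  X2 = h(Y2).
Bind Y2 := wrap(B); substituting into the one remaining equation that mentions Y2 gives: X2 = h(wrap(B)).
Bind V := h(M); substituting into the one remaining equation that mentions V gives: wrap(B) = wrap(node(zero,h(M),node(h(M),3,a))).
Bind X2 := h(wrap(B)); no other remaining equation mentions X2.
Decompose node/3: 3 = 3,  M = h(zero),  a = a.
Delete trivial equation 3 = 3.
Bind M := h(zero); substituting into the one remaining equation that mentions M gives: wrap(B) = wrap(node(zero,h(h(zero)),node(h(h(zero)),3,a))). Substituting into the earlier binding gives V := h(h(zero)).
Delete trivial equation a = a.
Decompose wrap/1: B = node(zero,h(h(zero)),node(h(h(zero)),3,a)).
Bind B := node(zero,h(h(zero)),node(h(h(zero)),3,a)). Substituting into the earlier bindings gives Y2 := wrap(node(zero,h(h(zero)),node(h(h(zero)),3,a))), X2 := h(wrap(node(zero,h(h(zero)),node(h(h(zero)),3,a)))).
MGU = { Y2 -> wrap(node(zero,h(h(zero)),node(h(h(zero)),3,a))), V -> h(h(zero)), X2 -> h(wrap(node(zero,h(h(zero)),node(h(h(zero)),3,a)))), M -> h(zero), B -> node(zero,h(h(zero)),node(h(h(zero)),3,a)) }, so X2 -> h(wrap(node(zero,h(h(zero)),node(h(h(zero)),3,a)))).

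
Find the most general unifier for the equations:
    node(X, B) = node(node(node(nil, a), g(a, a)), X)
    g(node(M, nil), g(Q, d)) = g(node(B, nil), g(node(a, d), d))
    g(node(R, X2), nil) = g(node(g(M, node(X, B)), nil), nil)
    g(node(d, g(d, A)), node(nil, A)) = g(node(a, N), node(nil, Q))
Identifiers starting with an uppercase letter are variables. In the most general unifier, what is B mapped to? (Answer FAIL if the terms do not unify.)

FAIL

Decompose node/2: X = node(node(nil, a), g(a, a)),  B = X.
Bind X := node(node(nil, a), g(a, a)); substituting into the 2 remaining equations that mention X gives: B = node(node(nil, a), g(a, a)),  g(node(R, X2), nil) = g(node(g(M, node(node(node(nil, a), g(a, a)), B)), nil), nil).
Bind B := node(node(nil, a), g(a, a)); substituting into the 2 remaining equations that mention B gives: g(node(M, nil), g(Q, d)) = g(node(node(node(nil, a), g(a, a)), nil), g(node(a, d), d)),  g(node(R, X2), nil) = g(node(g(M, node(node(node(nil, a), g(a, a)), node(node(nil, a), g(a, a)))), nil), nil).
Decompose g/2: node(M, nil) = node(node(node(nil, a), g(a, a)), nil),  g(Q, d) = g(node(a, d), d).
Decompose node/2: M = node(node(nil, a), g(a, a)),  nil = nil.
Bind M := node(node(nil, a), g(a, a)); substituting into the one remaining equation that mentions M gives: g(node(R, X2), nil) = g(node(g(node(node(nil, a), g(a, a)), node(node(node(nil, a), g(a, a)), node(node(nil, a), g(a, a)))), nil), nil).
Delete trivial equation nil = nil.
Decompose g/2: Q = node(a, d),  d = d.
Bind Q := node(a, d); substituting into the one remaining equation that mentions Q gives: g(node(d, g(d, A)), node(nil, A)) = g(node(a, N), node(nil, node(a, d))).
Delete trivial equation d = d.
Decompose g/2: node(R, X2) = node(g(node(node(nil, a), g(a, a)), node(node(node(nil, a), g(a, a)), node(node(nil, a), g(a, a)))), nil),  nil = nil.
Decompose node/2: R = g(node(node(nil, a), g(a, a)), node(node(node(nil, a), g(a, a)), node(node(nil, a), g(a, a)))),  X2 = nil.
Bind R := g(node(node(nil, a), g(a, a)), node(node(node(nil, a), g(a, a)), node(node(nil, a), g(a, a)))); no other remaining equation mentions R.
Bind X2 := nil; no other remaining equation mentions X2.
Delete trivial equation nil = nil.
Decompose g/2: node(d, g(d, A)) = node(a, N),  node(nil, A) = node(nil, node(a, d)).
Decompose node/2: d = a,  g(d, A) = N.
Clash: constants d and a differ; no unifier exists.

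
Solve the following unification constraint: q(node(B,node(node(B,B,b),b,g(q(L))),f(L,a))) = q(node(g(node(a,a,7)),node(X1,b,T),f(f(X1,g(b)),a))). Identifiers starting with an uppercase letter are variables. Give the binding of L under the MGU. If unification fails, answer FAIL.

Decompose q/1: node(B,node(node(B,B,b),b,g(q(L))),f(L,a)) = node(g(node(a,a,7)),node(X1,b,T),f(f(X1,g(b)),a)).
Decompose node/3: B = g(node(a,a,7)),  node(node(B,B,b),b,g(q(L))) = node(X1,b,T),  f(L,a) = f(f(X1,g(b)),a).
Bind B := g(node(a,a,7)); substituting into the one remaining equation that mentions B gives: node(node(g(node(a,a,7)),g(node(a,a,7)),b),b,g(q(L))) = node(X1,b,T).
Decompose node/3: node(g(node(a,a,7)),g(node(a,a,7)),b) = X1,  b = b,  g(q(L)) = T.
Bind X1 := node(g(node(a,a,7)),g(node(a,a,7)),b); substituting into the one remaining equation that mentions X1 gives: f(L,a) = f(f(node(g(node(a,a,7)),g(node(a,a,7)),b),g(b)),a).
Delete trivial equation b = b.
Bind T := g(q(L)); no other remaining equation mentions T.
Decompose f/2: L = f(node(g(node(a,a,7)),g(node(a,a,7)),b),g(b)),  a = a.
Bind L := f(node(g(node(a,a,7)),g(node(a,a,7)),b),g(b)); no other remaining equation mentions L. Substituting into the earlier binding gives T := g(q(f(node(g(node(a,a,7)),g(node(a,a,7)),b),g(b)))).
Delete trivial equation a = a.
MGU = { B -> g(node(a,a,7)), X1 -> node(g(node(a,a,7)),g(node(a,a,7)),b), T -> g(q(f(node(g(node(a,a,7)),g(node(a,a,7)),b),g(b)))), L -> f(node(g(node(a,a,7)),g(node(a,a,7)),b),g(b)) }, so L -> f(node(g(node(a,a,7)),g(node(a,a,7)),b),g(b)).

f(node(g(node(a,a,7)),g(node(a,a,7)),b),g(b))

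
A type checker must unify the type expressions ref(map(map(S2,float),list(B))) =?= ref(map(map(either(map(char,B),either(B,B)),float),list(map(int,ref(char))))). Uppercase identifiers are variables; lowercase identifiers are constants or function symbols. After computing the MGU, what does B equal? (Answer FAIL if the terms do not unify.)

Decompose ref/1: map(map(S2,float),list(B)) =?= map(map(either(map(char,B),either(B,B)),float),list(map(int,ref(char)))).
Decompose map/2: map(S2,float) =?= map(either(map(char,B),either(B,B)),float),  list(B) =?= list(map(int,ref(char))).
Decompose map/2: S2 =?= either(map(char,B),either(B,B)),  float =?= float.
Bind S2 := either(map(char,B),either(B,B)); no other remaining equation mentions S2.
Delete trivial equation float =?= float.
Decompose list/1: B =?= map(int,ref(char)).
Bind B := map(int,ref(char)). Substituting into the earlier binding gives S2 := either(map(char,map(int,ref(char))),either(map(int,ref(char)),map(int,ref(char)))).
MGU = { S2 := either(map(char,map(int,ref(char))),either(map(int,ref(char)),map(int,ref(char)))), B := map(int,ref(char)) }, so B := map(int,ref(char)).

map(int,ref(char))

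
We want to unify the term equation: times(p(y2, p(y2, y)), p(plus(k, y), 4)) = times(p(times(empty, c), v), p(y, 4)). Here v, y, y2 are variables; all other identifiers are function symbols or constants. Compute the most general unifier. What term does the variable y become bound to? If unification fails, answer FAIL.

Decompose times/2: p(y2, p(y2, y)) = p(times(empty, c), v),  p(plus(k, y), 4) = p(y, 4).
Decompose p/2: y2 = times(empty, c),  p(y2, y) = v.
Bind y2 := times(empty, c); substituting into the one remaining equation that mentions y2 gives: p(times(empty, c), y) = v.
Bind v := p(times(empty, c), y); no other remaining equation mentions v.
Decompose p/2: plus(k, y) = y,  4 = 4.
Occurs check fails: y occurs in plus(k, y); the equation y = plus(k, y) has no finite solution.

FAIL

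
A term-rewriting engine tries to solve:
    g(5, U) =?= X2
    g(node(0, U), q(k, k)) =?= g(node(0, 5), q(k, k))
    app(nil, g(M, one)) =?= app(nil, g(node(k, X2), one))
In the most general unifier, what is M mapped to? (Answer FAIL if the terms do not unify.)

node(k, g(5, 5))

Bind X2 := g(5, U); substituting into the one remaining equation that mentions X2 gives: app(nil, g(M, one)) =?= app(nil, g(node(k, g(5, U)), one)).
Decompose g/2: node(0, U) =?= node(0, 5),  q(k, k) =?= q(k, k).
Decompose node/2: 0 =?= 0,  U =?= 5.
Delete trivial equation 0 =?= 0.
Bind U := 5; substituting into the one remaining equation that mentions U gives: app(nil, g(M, one)) =?= app(nil, g(node(k, g(5, 5)), one)). Substituting into the earlier binding gives X2 := g(5, 5).
Delete trivial equation q(k, k) =?= q(k, k).
Decompose app/2: nil =?= nil,  g(M, one) =?= g(node(k, g(5, 5)), one).
Delete trivial equation nil =?= nil.
Decompose g/2: M =?= node(k, g(5, 5)),  one =?= one.
Bind M := node(k, g(5, 5)); no other remaining equation mentions M.
Delete trivial equation one =?= one.
MGU = { X2 ↦ g(5, 5), U ↦ 5, M ↦ node(k, g(5, 5)) }, so M ↦ node(k, g(5, 5)).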